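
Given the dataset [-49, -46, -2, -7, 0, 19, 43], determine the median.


First, sort the list: [-49, -46, -7, -2, 0, 19, 43]
The list has 7 elements (odd count).
The middle index is 3 (0-based), and the element there is -2.
Final answer: -2


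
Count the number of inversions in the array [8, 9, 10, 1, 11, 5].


For each element, count the later elements that are smaller than it:
  8 (index 0): smaller elements after it = [1, 5] -> 2
  9 (index 1): smaller elements after it = [1, 5] -> 2
  10 (index 2): smaller elements after it = [1, 5] -> 2
  1 (index 3): smaller elements after it = [] -> 0
  11 (index 4): smaller elements after it = [5] -> 1
Total inversions = 2 + 2 + 2 + 0 + 1 = 7
Final answer: 7


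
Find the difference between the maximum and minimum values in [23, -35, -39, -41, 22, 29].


Maximum value: 29
Minimum value: -41
Range = 29 - (-41) = 70
Final answer: 70


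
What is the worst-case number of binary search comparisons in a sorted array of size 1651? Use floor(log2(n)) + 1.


Binary search halves the search space each step.
Maximum comparisons = floor(log2(1651)) + 1
log2(1651) = 10.6891
floor(log2(1651)) = 10, so 10 + 1 = 11
Final answer: 11


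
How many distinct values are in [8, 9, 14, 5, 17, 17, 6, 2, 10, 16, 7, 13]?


List all unique values:
Distinct values: [2, 5, 6, 7, 8, 9, 10, 13, 14, 16, 17]
Count = 11
Final answer: 11


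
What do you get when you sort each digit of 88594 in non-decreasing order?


The number 88594 has digits: 8, 8, 5, 9, 4
Sorted: 4, 5, 8, 8, 9
Joining the sorted digits gives the result.
Final answer: 45889


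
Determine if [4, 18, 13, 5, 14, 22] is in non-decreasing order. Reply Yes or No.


Check consecutive pairs:
  4 <= 18? True
  18 <= 13? False
  13 <= 5? False
  5 <= 14? True
  14 <= 22? True
2 consecutive pair(s) are out of order, so the list is not sorted.
Final answer: No


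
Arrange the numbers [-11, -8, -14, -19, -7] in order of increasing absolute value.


Compute absolute values:
  |-11| = 11
  |-8| = 8
  |-14| = 14
  |-19| = 19
  |-7| = 7
Absolute values in increasing order: 7 < 8 < 11 < 14 < 19
Listing the original numbers in that order gives the answer.
Final answer: [-7, -8, -11, -14, -19]


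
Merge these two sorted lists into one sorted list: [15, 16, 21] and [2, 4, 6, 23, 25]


List A: [15, 16, 21]
List B: [2, 4, 6, 23, 25]
Repeatedly compare the front elements and take the smaller:
  15 vs 2 -> take 2
  15 vs 4 -> take 4
  15 vs 6 -> take 6
  15 vs 23 -> take 15
  16 vs 23 -> take 16
  21 vs 23 -> take 21
  A is exhausted; append the rest of B: [23, 25]
Final answer: [2, 4, 6, 15, 16, 21, 23, 25]


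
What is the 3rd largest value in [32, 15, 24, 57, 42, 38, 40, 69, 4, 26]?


Sort descending: [69, 57, 42, 40, 38, 32, 26, 24, 15, 4]
The 3rd element (1-indexed) is at index 2.
Value = 42
Final answer: 42


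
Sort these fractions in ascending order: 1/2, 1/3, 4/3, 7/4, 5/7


Convert to decimal for comparison:
  1/2 = 0.5
  1/3 = 0.3333
  4/3 = 1.3333
  7/4 = 1.75
  5/7 = 0.7143
Decimals in increasing order: 0.3333 < 0.5 < 0.7143 < 1.3333 < 1.75
Writing each back as its fraction gives the sorted order.
Final answer: 1/3, 1/2, 5/7, 4/3, 7/4


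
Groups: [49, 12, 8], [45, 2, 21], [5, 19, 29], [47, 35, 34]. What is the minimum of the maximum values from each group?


Find max of each group:
  Group 1: [49, 12, 8] -> max = 49
  Group 2: [45, 2, 21] -> max = 45
  Group 3: [5, 19, 29] -> max = 29
  Group 4: [47, 35, 34] -> max = 47
Maxes: [49, 45, 29, 47]
Minimum of maxes = 29
Final answer: 29


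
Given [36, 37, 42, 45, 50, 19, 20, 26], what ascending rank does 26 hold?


Sort ascending: [19, 20, 26, 36, 37, 42, 45, 50]
Find 26 in the sorted list.
26 is at position 3 (1-indexed).
Final answer: 3


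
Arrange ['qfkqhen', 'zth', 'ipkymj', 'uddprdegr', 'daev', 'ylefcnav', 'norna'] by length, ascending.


Compute lengths:
  'qfkqhen' has length 7
  'zth' has length 3
  'ipkymj' has length 6
  'uddprdegr' has length 9
  'daev' has length 4
  'ylefcnav' has length 8
  'norna' has length 5
Lengths in increasing order: 3 < 4 < 5 < 6 < 7 < 8 < 9
Listing the words in that order gives the answer.
Final answer: ['zth', 'daev', 'norna', 'ipkymj', 'qfkqhen', 'ylefcnav', 'uddprdegr']


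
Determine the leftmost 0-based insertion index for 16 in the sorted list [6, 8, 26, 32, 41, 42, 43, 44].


List is sorted: [6, 8, 26, 32, 41, 42, 43, 44]
We need the leftmost position where 16 can be inserted, i.e. the first index whose element is >= 16 (or the end of the list if none is).
Binary search with low=0, high=8 (0-based indices):
  low=0, high=8, mid=4: a[4]=41 >= 16, so high = 4
  low=0, high=4, mid=2: a[2]=26 >= 16, so high = 2
  low=0, high=2, mid=1: a[1]=8 < 16, so low = 2
Now low = high = 2, so the insertion index is 2.
Final answer: 2


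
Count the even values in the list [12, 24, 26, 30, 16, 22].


Check each element:
  12 is even
  24 is even
  26 is even
  30 is even
  16 is even
  22 is even
Evens: [12, 24, 26, 30, 16, 22]
Count of evens = 6
Final answer: 6


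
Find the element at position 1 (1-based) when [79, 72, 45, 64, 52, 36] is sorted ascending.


Sort ascending: [36, 45, 52, 64, 72, 79]
The 1st element (1-indexed) is at index 0.
Value = 36
Final answer: 36


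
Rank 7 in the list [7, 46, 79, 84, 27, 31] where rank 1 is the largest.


Sort descending: [84, 79, 46, 31, 27, 7]
Find 7 in the sorted list.
7 is at position 6.
Final answer: 6


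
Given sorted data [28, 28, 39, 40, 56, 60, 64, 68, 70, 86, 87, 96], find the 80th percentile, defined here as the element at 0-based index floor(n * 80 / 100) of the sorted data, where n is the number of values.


The dataset has n = 12 elements.
Index = floor(12 * 80 / 100) = floor(960 / 100) = floor(9.6) = 9
Counting from index 0 in the sorted data, the element at index 9 is 86.
Final answer: 86


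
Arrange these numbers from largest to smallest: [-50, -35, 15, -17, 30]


Original list: [-50, -35, 15, -17, 30]
Repeatedly take the largest remaining element:
  Remaining [-50, -35, 15, -17, 30] -> largest is 30
  Remaining [-50, -35, 15, -17] -> largest is 15
  Remaining [-50, -35, -17] -> largest is -17
  Remaining [-50, -35] -> largest is -35
  Remaining [-50] -> largest is -50
Collecting the picks in order gives the descending list.
Final answer: [30, 15, -17, -35, -50]


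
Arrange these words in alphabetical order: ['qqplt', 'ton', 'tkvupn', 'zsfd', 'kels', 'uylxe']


Compare strings character by character (the first differing letter decides):
  'kels' < 'qqplt' since 'k' < 'q' at position 1
  'qqplt' < 'tkvupn' since 'q' < 't' at position 1
  'tkvupn' < 'ton' since 'k' < 'o' at position 2
  'ton' < 'uylxe' since 't' < 'u' at position 1
  'uylxe' < 'zsfd' since 'u' < 'z' at position 1
Chaining these comparisons gives the alphabetical order.
Final answer: ['kels', 'qqplt', 'tkvupn', 'ton', 'uylxe', 'zsfd']


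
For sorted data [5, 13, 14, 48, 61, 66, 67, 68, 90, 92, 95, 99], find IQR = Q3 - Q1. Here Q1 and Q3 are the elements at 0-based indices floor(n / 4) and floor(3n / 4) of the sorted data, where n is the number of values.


The data has n = 12 elements.
Q1 index = floor(12 / 4) = floor(3) = 3; Q3 index = floor(3 * 12 / 4) = floor(9) = 9
Q1 = element at index 3 = 48
Q3 = element at index 9 = 92
IQR = 92 - 48 = 44
Final answer: 44


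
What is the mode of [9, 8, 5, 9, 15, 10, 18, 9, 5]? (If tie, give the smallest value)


Count the frequency of each value:
  5 appears 2 time(s)
  8 appears 1 time(s)
  9 appears 3 time(s)
  10 appears 1 time(s)
  15 appears 1 time(s)
  18 appears 1 time(s)
Maximum frequency is 3.
Only 9 reaches that frequency, so it is the mode.
Final answer: 9


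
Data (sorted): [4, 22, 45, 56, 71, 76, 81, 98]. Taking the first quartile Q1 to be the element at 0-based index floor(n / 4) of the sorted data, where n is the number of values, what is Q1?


The list has n = 8 elements.
Q1 index = floor(8 / 4) = floor(2) = 2
Counting from index 0 in the sorted data, the element at index 2 is 45.
Final answer: 45


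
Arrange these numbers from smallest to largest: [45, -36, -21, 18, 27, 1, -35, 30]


Original list: [45, -36, -21, 18, 27, 1, -35, 30]
Repeatedly take the smallest remaining element:
  Remaining [45, -36, -21, 18, 27, 1, -35, 30] -> smallest is -36
  Remaining [45, -21, 18, 27, 1, -35, 30] -> smallest is -35
  Remaining [45, -21, 18, 27, 1, 30] -> smallest is -21
  Remaining [45, 18, 27, 1, 30] -> smallest is 1
  Remaining [45, 18, 27, 30] -> smallest is 18
  Remaining [45, 27, 30] -> smallest is 27
  Remaining [45, 30] -> smallest is 30
  Remaining [45] -> smallest is 45
Collecting the picks in order gives the sorted list.
Final answer: [-36, -35, -21, 1, 18, 27, 30, 45]


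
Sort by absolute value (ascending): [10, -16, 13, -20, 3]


Compute absolute values:
  |10| = 10
  |-16| = 16
  |13| = 13
  |-20| = 20
  |3| = 3
Absolute values in increasing order: 3 < 10 < 13 < 16 < 20
Listing the original numbers in that order gives the answer.
Final answer: [3, 10, 13, -16, -20]


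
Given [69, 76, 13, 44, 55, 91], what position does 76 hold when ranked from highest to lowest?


Sort descending: [91, 76, 69, 55, 44, 13]
Find 76 in the sorted list.
76 is at position 2.
Final answer: 2


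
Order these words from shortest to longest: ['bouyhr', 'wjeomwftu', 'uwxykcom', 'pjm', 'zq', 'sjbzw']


Compute lengths:
  'bouyhr' has length 6
  'wjeomwftu' has length 9
  'uwxykcom' has length 8
  'pjm' has length 3
  'zq' has length 2
  'sjbzw' has length 5
Lengths in increasing order: 2 < 3 < 5 < 6 < 8 < 9
Listing the words in that order gives the answer.
Final answer: ['zq', 'pjm', 'sjbzw', 'bouyhr', 'uwxykcom', 'wjeomwftu']


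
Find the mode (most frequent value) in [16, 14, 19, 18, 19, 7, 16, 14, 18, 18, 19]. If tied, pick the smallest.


Count the frequency of each value:
  7 appears 1 time(s)
  14 appears 2 time(s)
  16 appears 2 time(s)
  18 appears 3 time(s)
  19 appears 3 time(s)
Maximum frequency is 3.
Values reaching that frequency: [18, 19]; the smallest is 18.
Final answer: 18


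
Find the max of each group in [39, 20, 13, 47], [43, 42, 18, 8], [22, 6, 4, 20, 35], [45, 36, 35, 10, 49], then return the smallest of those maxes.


Find max of each group:
  Group 1: [39, 20, 13, 47] -> max = 47
  Group 2: [43, 42, 18, 8] -> max = 43
  Group 3: [22, 6, 4, 20, 35] -> max = 35
  Group 4: [45, 36, 35, 10, 49] -> max = 49
Maxes: [47, 43, 35, 49]
Minimum of maxes = 35
Final answer: 35


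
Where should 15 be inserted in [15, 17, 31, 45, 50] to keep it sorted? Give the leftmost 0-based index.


List is sorted: [15, 17, 31, 45, 50]
We need the leftmost position where 15 can be inserted, i.e. the first index whose element is >= 15 (or the end of the list if none is).
Binary search with low=0, high=5 (0-based indices):
  low=0, high=5, mid=2: a[2]=31 >= 15, so high = 2
  low=0, high=2, mid=1: a[1]=17 >= 15, so high = 1
  low=0, high=1, mid=0: a[0]=15 >= 15, so high = 0
Now low = high = 0, so the insertion index is 0.
Final answer: 0


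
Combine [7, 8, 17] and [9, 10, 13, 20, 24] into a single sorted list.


List A: [7, 8, 17]
List B: [9, 10, 13, 20, 24]
Repeatedly compare the front elements and take the smaller:
  7 vs 9 -> take 7
  8 vs 9 -> take 8
  17 vs 9 -> take 9
  17 vs 10 -> take 10
  17 vs 13 -> take 13
  17 vs 20 -> take 17
  A is exhausted; append the rest of B: [20, 24]
Final answer: [7, 8, 9, 10, 13, 17, 20, 24]


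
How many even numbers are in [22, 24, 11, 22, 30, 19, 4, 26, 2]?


Check each element:
  22 is even
  24 is even
  11 is odd
  22 is even
  30 is even
  19 is odd
  4 is even
  26 is even
  2 is even
Evens: [22, 24, 22, 30, 4, 26, 2]
Count of evens = 7
Final answer: 7


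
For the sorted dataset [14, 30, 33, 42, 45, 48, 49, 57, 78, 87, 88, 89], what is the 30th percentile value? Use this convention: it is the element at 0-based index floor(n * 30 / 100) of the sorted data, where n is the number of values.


The dataset has n = 12 elements.
Index = floor(12 * 30 / 100) = floor(360 / 100) = floor(3.6) = 3
Counting from index 0 in the sorted data, the element at index 3 is 42.
Final answer: 42


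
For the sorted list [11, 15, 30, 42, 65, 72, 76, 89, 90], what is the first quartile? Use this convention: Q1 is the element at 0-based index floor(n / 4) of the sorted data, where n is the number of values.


The list has n = 9 elements.
Q1 index = floor(9 / 4) = floor(2.25) = 2
Counting from index 0 in the sorted data, the element at index 2 is 30.
Final answer: 30


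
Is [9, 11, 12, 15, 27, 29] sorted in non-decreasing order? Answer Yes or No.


Check consecutive pairs:
  9 <= 11? True
  11 <= 12? True
  12 <= 15? True
  15 <= 27? True
  27 <= 29? True
Every consecutive pair is in order, so the list is non-decreasing.
Final answer: Yes


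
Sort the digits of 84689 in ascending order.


The number 84689 has digits: 8, 4, 6, 8, 9
Sorted: 4, 6, 8, 8, 9
Joining the sorted digits gives the result.
Final answer: 46889


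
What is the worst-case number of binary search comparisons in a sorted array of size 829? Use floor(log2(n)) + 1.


Binary search halves the search space each step.
Maximum comparisons = floor(log2(829)) + 1
log2(829) = 9.6952
floor(log2(829)) = 9, so 9 + 1 = 10
Final answer: 10


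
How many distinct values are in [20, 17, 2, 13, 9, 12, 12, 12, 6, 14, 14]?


List all unique values:
Distinct values: [2, 6, 9, 12, 13, 14, 17, 20]
Count = 8
Final answer: 8


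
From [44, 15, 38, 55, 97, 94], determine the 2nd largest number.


Sort descending: [97, 94, 55, 44, 38, 15]
The 2nd element (1-indexed) is at index 1.
Value = 94
Final answer: 94


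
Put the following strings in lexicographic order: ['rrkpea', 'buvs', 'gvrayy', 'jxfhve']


Compare strings character by character (the first differing letter decides):
  'buvs' < 'gvrayy' since 'b' < 'g' at position 1
  'gvrayy' < 'jxfhve' since 'g' < 'j' at position 1
  'jxfhve' < 'rrkpea' since 'j' < 'r' at position 1
Chaining these comparisons gives the alphabetical order.
Final answer: ['buvs', 'gvrayy', 'jxfhve', 'rrkpea']


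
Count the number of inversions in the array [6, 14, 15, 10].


For each element, count the later elements that are smaller than it:
  6 (index 0): smaller elements after it = [] -> 0
  14 (index 1): smaller elements after it = [10] -> 1
  15 (index 2): smaller elements after it = [10] -> 1
Total inversions = 0 + 1 + 1 = 2
Final answer: 2


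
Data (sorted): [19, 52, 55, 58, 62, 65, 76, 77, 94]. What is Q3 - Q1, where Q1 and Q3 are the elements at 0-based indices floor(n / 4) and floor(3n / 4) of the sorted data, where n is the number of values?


The data has n = 9 elements.
Q1 index = floor(9 / 4) = floor(2.25) = 2; Q3 index = floor(3 * 9 / 4) = floor(6.75) = 6
Q1 = element at index 2 = 55
Q3 = element at index 6 = 76
IQR = 76 - 55 = 21
Final answer: 21


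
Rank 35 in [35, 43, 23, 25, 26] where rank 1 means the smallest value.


Sort ascending: [23, 25, 26, 35, 43]
Find 35 in the sorted list.
35 is at position 4 (1-indexed).
Final answer: 4


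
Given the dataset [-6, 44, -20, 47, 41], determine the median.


First, sort the list: [-20, -6, 41, 44, 47]
The list has 5 elements (odd count).
The middle index is 2 (0-based), and the element there is 41.
Final answer: 41


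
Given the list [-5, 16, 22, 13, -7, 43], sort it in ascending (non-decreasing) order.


Original list: [-5, 16, 22, 13, -7, 43]
Repeatedly take the smallest remaining element:
  Remaining [-5, 16, 22, 13, -7, 43] -> smallest is -7
  Remaining [-5, 16, 22, 13, 43] -> smallest is -5
  Remaining [16, 22, 13, 43] -> smallest is 13
  Remaining [16, 22, 43] -> smallest is 16
  Remaining [22, 43] -> smallest is 22
  Remaining [43] -> smallest is 43
Collecting the picks in order gives the sorted list.
Final answer: [-7, -5, 13, 16, 22, 43]


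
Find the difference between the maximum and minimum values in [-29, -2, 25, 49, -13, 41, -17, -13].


Maximum value: 49
Minimum value: -29
Range = 49 - (-29) = 78
Final answer: 78


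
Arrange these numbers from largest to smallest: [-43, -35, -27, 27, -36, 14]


Original list: [-43, -35, -27, 27, -36, 14]
Repeatedly take the largest remaining element:
  Remaining [-43, -35, -27, 27, -36, 14] -> largest is 27
  Remaining [-43, -35, -27, -36, 14] -> largest is 14
  Remaining [-43, -35, -27, -36] -> largest is -27
  Remaining [-43, -35, -36] -> largest is -35
  Remaining [-43, -36] -> largest is -36
  Remaining [-43] -> largest is -43
Collecting the picks in order gives the descending list.
Final answer: [27, 14, -27, -35, -36, -43]


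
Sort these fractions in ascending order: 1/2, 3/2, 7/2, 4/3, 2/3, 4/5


Convert to decimal for comparison:
  1/2 = 0.5
  3/2 = 1.5
  7/2 = 3.5
  4/3 = 1.3333
  2/3 = 0.6667
  4/5 = 0.8
Decimals in increasing order: 0.5 < 0.6667 < 0.8 < 1.3333 < 1.5 < 3.5
Writing each back as its fraction gives the sorted order.
Final answer: 1/2, 2/3, 4/5, 4/3, 3/2, 7/2


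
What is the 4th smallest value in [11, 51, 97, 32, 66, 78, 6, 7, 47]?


Sort ascending: [6, 7, 11, 32, 47, 51, 66, 78, 97]
The 4th element (1-indexed) is at index 3.
Value = 32
Final answer: 32


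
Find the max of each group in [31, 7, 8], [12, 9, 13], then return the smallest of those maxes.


Find max of each group:
  Group 1: [31, 7, 8] -> max = 31
  Group 2: [12, 9, 13] -> max = 13
Maxes: [31, 13]
Minimum of maxes = 13
Final answer: 13


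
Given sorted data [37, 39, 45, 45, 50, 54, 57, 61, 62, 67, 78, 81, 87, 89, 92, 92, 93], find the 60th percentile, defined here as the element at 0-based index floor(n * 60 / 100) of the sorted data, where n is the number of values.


The dataset has n = 17 elements.
Index = floor(17 * 60 / 100) = floor(1020 / 100) = floor(10.2) = 10
Counting from index 0 in the sorted data, the element at index 10 is 78.
Final answer: 78


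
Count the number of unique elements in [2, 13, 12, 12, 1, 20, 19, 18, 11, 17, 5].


List all unique values:
Distinct values: [1, 2, 5, 11, 12, 13, 17, 18, 19, 20]
Count = 10
Final answer: 10


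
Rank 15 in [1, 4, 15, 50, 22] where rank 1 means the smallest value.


Sort ascending: [1, 4, 15, 22, 50]
Find 15 in the sorted list.
15 is at position 3 (1-indexed).
Final answer: 3


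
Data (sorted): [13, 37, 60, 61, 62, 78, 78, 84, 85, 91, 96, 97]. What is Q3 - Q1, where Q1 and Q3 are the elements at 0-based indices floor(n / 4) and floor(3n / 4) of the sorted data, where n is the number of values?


The data has n = 12 elements.
Q1 index = floor(12 / 4) = floor(3) = 3; Q3 index = floor(3 * 12 / 4) = floor(9) = 9
Q1 = element at index 3 = 61
Q3 = element at index 9 = 91
IQR = 91 - 61 = 30
Final answer: 30


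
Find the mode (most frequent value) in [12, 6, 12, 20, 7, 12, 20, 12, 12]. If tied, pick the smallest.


Count the frequency of each value:
  6 appears 1 time(s)
  7 appears 1 time(s)
  12 appears 5 time(s)
  20 appears 2 time(s)
Maximum frequency is 5.
Only 12 reaches that frequency, so it is the mode.
Final answer: 12


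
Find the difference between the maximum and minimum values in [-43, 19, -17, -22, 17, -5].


Maximum value: 19
Minimum value: -43
Range = 19 - (-43) = 62
Final answer: 62


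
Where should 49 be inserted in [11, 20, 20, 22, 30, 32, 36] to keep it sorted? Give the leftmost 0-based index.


List is sorted: [11, 20, 20, 22, 30, 32, 36]
We need the leftmost position where 49 can be inserted, i.e. the first index whose element is >= 49 (or the end of the list if none is).
Binary search with low=0, high=7 (0-based indices):
  low=0, high=7, mid=3: a[3]=22 < 49, so low = 4
  low=4, high=7, mid=5: a[5]=32 < 49, so low = 6
  low=6, high=7, mid=6: a[6]=36 < 49, so low = 7
Now low = high = 7, so the insertion index is 7.
Final answer: 7


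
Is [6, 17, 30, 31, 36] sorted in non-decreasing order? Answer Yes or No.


Check consecutive pairs:
  6 <= 17? True
  17 <= 30? True
  30 <= 31? True
  31 <= 36? True
Every consecutive pair is in order, so the list is non-decreasing.
Final answer: Yes


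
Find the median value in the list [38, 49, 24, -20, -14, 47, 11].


First, sort the list: [-20, -14, 11, 24, 38, 47, 49]
The list has 7 elements (odd count).
The middle index is 3 (0-based), and the element there is 24.
Final answer: 24


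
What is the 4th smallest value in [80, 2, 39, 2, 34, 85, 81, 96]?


Sort ascending: [2, 2, 34, 39, 80, 81, 85, 96]
The 4th element (1-indexed) is at index 3.
Value = 39
Final answer: 39


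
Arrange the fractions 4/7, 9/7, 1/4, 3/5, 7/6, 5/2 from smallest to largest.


Convert to decimal for comparison:
  4/7 = 0.5714
  9/7 = 1.2857
  1/4 = 0.25
  3/5 = 0.6
  7/6 = 1.1667
  5/2 = 2.5
Decimals in increasing order: 0.25 < 0.5714 < 0.6 < 1.1667 < 1.2857 < 2.5
Writing each back as its fraction gives the sorted order.
Final answer: 1/4, 4/7, 3/5, 7/6, 9/7, 5/2


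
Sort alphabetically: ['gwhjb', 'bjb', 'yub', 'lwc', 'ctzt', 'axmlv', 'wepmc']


Compare strings character by character (the first differing letter decides):
  'axmlv' < 'bjb' since 'a' < 'b' at position 1
  'bjb' < 'ctzt' since 'b' < 'c' at position 1
  'ctzt' < 'gwhjb' since 'c' < 'g' at position 1
  'gwhjb' < 'lwc' since 'g' < 'l' at position 1
  'lwc' < 'wepmc' since 'l' < 'w' at position 1
  'wepmc' < 'yub' since 'w' < 'y' at position 1
Chaining these comparisons gives the alphabetical order.
Final answer: ['axmlv', 'bjb', 'ctzt', 'gwhjb', 'lwc', 'wepmc', 'yub']


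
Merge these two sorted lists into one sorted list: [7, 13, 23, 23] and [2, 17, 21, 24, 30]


List A: [7, 13, 23, 23]
List B: [2, 17, 21, 24, 30]
Repeatedly compare the front elements and take the smaller:
  7 vs 2 -> take 2
  7 vs 17 -> take 7
  13 vs 17 -> take 13
  23 vs 17 -> take 17
  23 vs 21 -> take 21
  23 vs 24 -> take 23
  23 vs 24 -> take 23
  A is exhausted; append the rest of B: [24, 30]
Final answer: [2, 7, 13, 17, 21, 23, 23, 24, 30]


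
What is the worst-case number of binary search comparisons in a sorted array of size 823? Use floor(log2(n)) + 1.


Binary search halves the search space each step.
Maximum comparisons = floor(log2(823)) + 1
log2(823) = 9.6847
floor(log2(823)) = 9, so 9 + 1 = 10
Final answer: 10


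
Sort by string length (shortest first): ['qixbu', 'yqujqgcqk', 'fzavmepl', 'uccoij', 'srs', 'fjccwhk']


Compute lengths:
  'qixbu' has length 5
  'yqujqgcqk' has length 9
  'fzavmepl' has length 8
  'uccoij' has length 6
  'srs' has length 3
  'fjccwhk' has length 7
Lengths in increasing order: 3 < 5 < 6 < 7 < 8 < 9
Listing the words in that order gives the answer.
Final answer: ['srs', 'qixbu', 'uccoij', 'fjccwhk', 'fzavmepl', 'yqujqgcqk']


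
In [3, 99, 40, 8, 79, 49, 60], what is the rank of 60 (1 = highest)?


Sort descending: [99, 79, 60, 49, 40, 8, 3]
Find 60 in the sorted list.
60 is at position 3.
Final answer: 3


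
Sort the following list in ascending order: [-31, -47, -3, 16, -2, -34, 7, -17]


Original list: [-31, -47, -3, 16, -2, -34, 7, -17]
Repeatedly take the smallest remaining element:
  Remaining [-31, -47, -3, 16, -2, -34, 7, -17] -> smallest is -47
  Remaining [-31, -3, 16, -2, -34, 7, -17] -> smallest is -34
  Remaining [-31, -3, 16, -2, 7, -17] -> smallest is -31
  Remaining [-3, 16, -2, 7, -17] -> smallest is -17
  Remaining [-3, 16, -2, 7] -> smallest is -3
  Remaining [16, -2, 7] -> smallest is -2
  Remaining [16, 7] -> smallest is 7
  Remaining [16] -> smallest is 16
Collecting the picks in order gives the sorted list.
Final answer: [-47, -34, -31, -17, -3, -2, 7, 16]


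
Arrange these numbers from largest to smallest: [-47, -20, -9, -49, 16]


Original list: [-47, -20, -9, -49, 16]
Repeatedly take the largest remaining element:
  Remaining [-47, -20, -9, -49, 16] -> largest is 16
  Remaining [-47, -20, -9, -49] -> largest is -9
  Remaining [-47, -20, -49] -> largest is -20
  Remaining [-47, -49] -> largest is -47
  Remaining [-49] -> largest is -49
Collecting the picks in order gives the descending list.
Final answer: [16, -9, -20, -47, -49]


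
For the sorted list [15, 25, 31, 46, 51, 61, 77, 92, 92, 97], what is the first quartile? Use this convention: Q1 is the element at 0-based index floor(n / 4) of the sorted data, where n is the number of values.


The list has n = 10 elements.
Q1 index = floor(10 / 4) = floor(2.5) = 2
Counting from index 0 in the sorted data, the element at index 2 is 31.
Final answer: 31


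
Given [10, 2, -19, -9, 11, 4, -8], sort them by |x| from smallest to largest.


Compute absolute values:
  |10| = 10
  |2| = 2
  |-19| = 19
  |-9| = 9
  |11| = 11
  |4| = 4
  |-8| = 8
Absolute values in increasing order: 2 < 4 < 8 < 9 < 10 < 11 < 19
Listing the original numbers in that order gives the answer.
Final answer: [2, 4, -8, -9, 10, 11, -19]


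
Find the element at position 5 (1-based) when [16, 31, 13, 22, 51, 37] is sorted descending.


Sort descending: [51, 37, 31, 22, 16, 13]
The 5th element (1-indexed) is at index 4.
Value = 16
Final answer: 16


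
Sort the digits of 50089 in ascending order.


The number 50089 has digits: 5, 0, 0, 8, 9
Sorted: 0, 0, 5, 8, 9
Joining the sorted digits gives the result.
Final answer: 00589


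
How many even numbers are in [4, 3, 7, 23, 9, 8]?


Check each element:
  4 is even
  3 is odd
  7 is odd
  23 is odd
  9 is odd
  8 is even
Evens: [4, 8]
Count of evens = 2
Final answer: 2


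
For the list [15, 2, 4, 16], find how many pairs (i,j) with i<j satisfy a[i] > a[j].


For each element, count the later elements that are smaller than it:
  15 (index 0): smaller elements after it = [2, 4] -> 2
  2 (index 1): smaller elements after it = [] -> 0
  4 (index 2): smaller elements after it = [] -> 0
Total inversions = 2 + 0 + 0 = 2
Final answer: 2


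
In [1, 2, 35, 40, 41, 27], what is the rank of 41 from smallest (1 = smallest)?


Sort ascending: [1, 2, 27, 35, 40, 41]
Find 41 in the sorted list.
41 is at position 6 (1-indexed).
Final answer: 6


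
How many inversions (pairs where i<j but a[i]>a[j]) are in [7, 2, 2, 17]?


For each element, count the later elements that are smaller than it:
  7 (index 0): smaller elements after it = [2, 2] -> 2
  2 (index 1): smaller elements after it = [] -> 0
  2 (index 2): smaller elements after it = [] -> 0
Total inversions = 2 + 0 + 0 = 2
Final answer: 2


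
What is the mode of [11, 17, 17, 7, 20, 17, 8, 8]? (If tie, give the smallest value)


Count the frequency of each value:
  7 appears 1 time(s)
  8 appears 2 time(s)
  11 appears 1 time(s)
  17 appears 3 time(s)
  20 appears 1 time(s)
Maximum frequency is 3.
Only 17 reaches that frequency, so it is the mode.
Final answer: 17


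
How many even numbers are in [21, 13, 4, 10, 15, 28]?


Check each element:
  21 is odd
  13 is odd
  4 is even
  10 is even
  15 is odd
  28 is even
Evens: [4, 10, 28]
Count of evens = 3
Final answer: 3


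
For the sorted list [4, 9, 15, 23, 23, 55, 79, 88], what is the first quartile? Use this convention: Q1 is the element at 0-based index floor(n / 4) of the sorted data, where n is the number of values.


The list has n = 8 elements.
Q1 index = floor(8 / 4) = floor(2) = 2
Counting from index 0 in the sorted data, the element at index 2 is 15.
Final answer: 15


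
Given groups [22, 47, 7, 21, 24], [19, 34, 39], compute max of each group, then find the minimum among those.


Find max of each group:
  Group 1: [22, 47, 7, 21, 24] -> max = 47
  Group 2: [19, 34, 39] -> max = 39
Maxes: [47, 39]
Minimum of maxes = 39
Final answer: 39


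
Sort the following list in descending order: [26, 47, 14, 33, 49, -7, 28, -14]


Original list: [26, 47, 14, 33, 49, -7, 28, -14]
Repeatedly take the largest remaining element:
  Remaining [26, 47, 14, 33, 49, -7, 28, -14] -> largest is 49
  Remaining [26, 47, 14, 33, -7, 28, -14] -> largest is 47
  Remaining [26, 14, 33, -7, 28, -14] -> largest is 33
  Remaining [26, 14, -7, 28, -14] -> largest is 28
  Remaining [26, 14, -7, -14] -> largest is 26
  Remaining [14, -7, -14] -> largest is 14
  Remaining [-7, -14] -> largest is -7
  Remaining [-14] -> largest is -14
Collecting the picks in order gives the descending list.
Final answer: [49, 47, 33, 28, 26, 14, -7, -14]


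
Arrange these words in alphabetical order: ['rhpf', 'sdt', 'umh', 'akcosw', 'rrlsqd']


Compare strings character by character (the first differing letter decides):
  'akcosw' < 'rhpf' since 'a' < 'r' at position 1
  'rhpf' < 'rrlsqd' since 'h' < 'r' at position 2
  'rrlsqd' < 'sdt' since 'r' < 's' at position 1
  'sdt' < 'umh' since 's' < 'u' at position 1
Chaining these comparisons gives the alphabetical order.
Final answer: ['akcosw', 'rhpf', 'rrlsqd', 'sdt', 'umh']


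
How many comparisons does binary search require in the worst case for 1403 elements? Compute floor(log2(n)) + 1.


Binary search halves the search space each step.
Maximum comparisons = floor(log2(1403)) + 1
log2(1403) = 10.4543
floor(log2(1403)) = 10, so 10 + 1 = 11
Final answer: 11


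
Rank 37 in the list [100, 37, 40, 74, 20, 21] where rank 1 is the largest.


Sort descending: [100, 74, 40, 37, 21, 20]
Find 37 in the sorted list.
37 is at position 4.
Final answer: 4


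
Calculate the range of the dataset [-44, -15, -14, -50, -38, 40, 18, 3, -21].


Maximum value: 40
Minimum value: -50
Range = 40 - (-50) = 90
Final answer: 90


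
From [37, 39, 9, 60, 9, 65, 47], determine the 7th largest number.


Sort descending: [65, 60, 47, 39, 37, 9, 9]
The 7th element (1-indexed) is at index 6.
Value = 9
Final answer: 9


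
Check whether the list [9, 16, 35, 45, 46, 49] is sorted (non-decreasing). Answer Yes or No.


Check consecutive pairs:
  9 <= 16? True
  16 <= 35? True
  35 <= 45? True
  45 <= 46? True
  46 <= 49? True
Every consecutive pair is in order, so the list is non-decreasing.
Final answer: Yes


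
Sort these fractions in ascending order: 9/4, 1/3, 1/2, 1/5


Convert to decimal for comparison:
  9/4 = 2.25
  1/3 = 0.3333
  1/2 = 0.5
  1/5 = 0.2
Decimals in increasing order: 0.2 < 0.3333 < 0.5 < 2.25
Writing each back as its fraction gives the sorted order.
Final answer: 1/5, 1/3, 1/2, 9/4


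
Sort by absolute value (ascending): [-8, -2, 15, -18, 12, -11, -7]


Compute absolute values:
  |-8| = 8
  |-2| = 2
  |15| = 15
  |-18| = 18
  |12| = 12
  |-11| = 11
  |-7| = 7
Absolute values in increasing order: 2 < 7 < 8 < 11 < 12 < 15 < 18
Listing the original numbers in that order gives the answer.
Final answer: [-2, -7, -8, -11, 12, 15, -18]


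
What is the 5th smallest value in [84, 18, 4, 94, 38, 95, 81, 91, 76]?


Sort ascending: [4, 18, 38, 76, 81, 84, 91, 94, 95]
The 5th element (1-indexed) is at index 4.
Value = 81
Final answer: 81


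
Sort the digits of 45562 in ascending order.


The number 45562 has digits: 4, 5, 5, 6, 2
Sorted: 2, 4, 5, 5, 6
Joining the sorted digits gives the result.
Final answer: 24556


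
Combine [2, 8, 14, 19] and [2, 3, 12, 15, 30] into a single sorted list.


List A: [2, 8, 14, 19]
List B: [2, 3, 12, 15, 30]
Repeatedly compare the front elements and take the smaller:
  2 vs 2 -> take 2
  8 vs 2 -> take 2
  8 vs 3 -> take 3
  8 vs 12 -> take 8
  14 vs 12 -> take 12
  14 vs 15 -> take 14
  19 vs 15 -> take 15
  19 vs 30 -> take 19
  A is exhausted; append the rest of B: [30]
Final answer: [2, 2, 3, 8, 12, 14, 15, 19, 30]


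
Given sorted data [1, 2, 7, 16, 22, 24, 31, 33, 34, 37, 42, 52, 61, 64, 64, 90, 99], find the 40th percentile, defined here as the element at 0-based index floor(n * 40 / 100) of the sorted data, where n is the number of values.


The dataset has n = 17 elements.
Index = floor(17 * 40 / 100) = floor(680 / 100) = floor(6.8) = 6
Counting from index 0 in the sorted data, the element at index 6 is 31.
Final answer: 31


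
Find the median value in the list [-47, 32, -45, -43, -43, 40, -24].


First, sort the list: [-47, -45, -43, -43, -24, 32, 40]
The list has 7 elements (odd count).
The middle index is 3 (0-based), and the element there is -43.
Final answer: -43


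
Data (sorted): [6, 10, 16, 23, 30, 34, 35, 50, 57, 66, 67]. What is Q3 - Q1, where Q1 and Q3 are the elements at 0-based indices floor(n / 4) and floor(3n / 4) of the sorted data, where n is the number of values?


The data has n = 11 elements.
Q1 index = floor(11 / 4) = floor(2.75) = 2; Q3 index = floor(3 * 11 / 4) = floor(8.25) = 8
Q1 = element at index 2 = 16
Q3 = element at index 8 = 57
IQR = 57 - 16 = 41
Final answer: 41


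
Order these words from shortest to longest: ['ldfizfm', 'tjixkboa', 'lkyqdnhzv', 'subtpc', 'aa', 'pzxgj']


Compute lengths:
  'ldfizfm' has length 7
  'tjixkboa' has length 8
  'lkyqdnhzv' has length 9
  'subtpc' has length 6
  'aa' has length 2
  'pzxgj' has length 5
Lengths in increasing order: 2 < 5 < 6 < 7 < 8 < 9
Listing the words in that order gives the answer.
Final answer: ['aa', 'pzxgj', 'subtpc', 'ldfizfm', 'tjixkboa', 'lkyqdnhzv']


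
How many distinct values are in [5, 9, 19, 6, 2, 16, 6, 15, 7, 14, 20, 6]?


List all unique values:
Distinct values: [2, 5, 6, 7, 9, 14, 15, 16, 19, 20]
Count = 10
Final answer: 10


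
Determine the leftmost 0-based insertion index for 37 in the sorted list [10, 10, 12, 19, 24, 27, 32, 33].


List is sorted: [10, 10, 12, 19, 24, 27, 32, 33]
We need the leftmost position where 37 can be inserted, i.e. the first index whose element is >= 37 (or the end of the list if none is).
Binary search with low=0, high=8 (0-based indices):
  low=0, high=8, mid=4: a[4]=24 < 37, so low = 5
  low=5, high=8, mid=6: a[6]=32 < 37, so low = 7
  low=7, high=8, mid=7: a[7]=33 < 37, so low = 8
Now low = high = 8, so the insertion index is 8.
Final answer: 8


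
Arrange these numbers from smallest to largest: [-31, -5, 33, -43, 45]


Original list: [-31, -5, 33, -43, 45]
Repeatedly take the smallest remaining element:
  Remaining [-31, -5, 33, -43, 45] -> smallest is -43
  Remaining [-31, -5, 33, 45] -> smallest is -31
  Remaining [-5, 33, 45] -> smallest is -5
  Remaining [33, 45] -> smallest is 33
  Remaining [45] -> smallest is 45
Collecting the picks in order gives the sorted list.
Final answer: [-43, -31, -5, 33, 45]


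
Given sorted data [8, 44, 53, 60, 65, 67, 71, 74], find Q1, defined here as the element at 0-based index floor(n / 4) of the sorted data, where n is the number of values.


The list has n = 8 elements.
Q1 index = floor(8 / 4) = floor(2) = 2
Counting from index 0 in the sorted data, the element at index 2 is 53.
Final answer: 53


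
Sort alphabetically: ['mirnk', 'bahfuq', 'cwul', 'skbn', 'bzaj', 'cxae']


Compare strings character by character (the first differing letter decides):
  'bahfuq' < 'bzaj' since 'a' < 'z' at position 2
  'bzaj' < 'cwul' since 'b' < 'c' at position 1
  'cwul' < 'cxae' since 'w' < 'x' at position 2
  'cxae' < 'mirnk' since 'c' < 'm' at position 1
  'mirnk' < 'skbn' since 'm' < 's' at position 1
Chaining these comparisons gives the alphabetical order.
Final answer: ['bahfuq', 'bzaj', 'cwul', 'cxae', 'mirnk', 'skbn']


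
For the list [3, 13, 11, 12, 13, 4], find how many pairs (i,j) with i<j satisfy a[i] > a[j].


For each element, count the later elements that are smaller than it:
  3 (index 0): smaller elements after it = [] -> 0
  13 (index 1): smaller elements after it = [11, 12, 4] -> 3
  11 (index 2): smaller elements after it = [4] -> 1
  12 (index 3): smaller elements after it = [4] -> 1
  13 (index 4): smaller elements after it = [4] -> 1
Total inversions = 0 + 3 + 1 + 1 + 1 = 6
Final answer: 6


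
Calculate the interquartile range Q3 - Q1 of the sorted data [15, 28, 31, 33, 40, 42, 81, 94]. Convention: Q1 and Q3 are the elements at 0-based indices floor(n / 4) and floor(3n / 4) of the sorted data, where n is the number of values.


The data has n = 8 elements.
Q1 index = floor(8 / 4) = floor(2) = 2; Q3 index = floor(3 * 8 / 4) = floor(6) = 6
Q1 = element at index 2 = 31
Q3 = element at index 6 = 81
IQR = 81 - 31 = 50
Final answer: 50


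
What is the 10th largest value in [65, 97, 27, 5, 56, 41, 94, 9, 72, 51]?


Sort descending: [97, 94, 72, 65, 56, 51, 41, 27, 9, 5]
The 10th element (1-indexed) is at index 9.
Value = 5
Final answer: 5


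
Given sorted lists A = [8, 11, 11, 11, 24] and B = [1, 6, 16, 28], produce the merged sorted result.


List A: [8, 11, 11, 11, 24]
List B: [1, 6, 16, 28]
Repeatedly compare the front elements and take the smaller:
  8 vs 1 -> take 1
  8 vs 6 -> take 6
  8 vs 16 -> take 8
  11 vs 16 -> take 11
  11 vs 16 -> take 11
  11 vs 16 -> take 11
  24 vs 16 -> take 16
  24 vs 28 -> take 24
  A is exhausted; append the rest of B: [28]
Final answer: [1, 6, 8, 11, 11, 11, 16, 24, 28]


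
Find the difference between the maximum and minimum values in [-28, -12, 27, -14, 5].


Maximum value: 27
Minimum value: -28
Range = 27 - (-28) = 55
Final answer: 55


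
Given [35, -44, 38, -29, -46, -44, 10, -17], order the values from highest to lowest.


Original list: [35, -44, 38, -29, -46, -44, 10, -17]
Repeatedly take the largest remaining element:
  Remaining [35, -44, 38, -29, -46, -44, 10, -17] -> largest is 38
  Remaining [35, -44, -29, -46, -44, 10, -17] -> largest is 35
  Remaining [-44, -29, -46, -44, 10, -17] -> largest is 10
  Remaining [-44, -29, -46, -44, -17] -> largest is -17
  Remaining [-44, -29, -46, -44] -> largest is -29
  Remaining [-44, -46, -44] -> largest is -44
  Remaining [-46, -44] -> largest is -44
  Remaining [-46] -> largest is -46
Collecting the picks in order gives the descending list.
Final answer: [38, 35, 10, -17, -29, -44, -44, -46]


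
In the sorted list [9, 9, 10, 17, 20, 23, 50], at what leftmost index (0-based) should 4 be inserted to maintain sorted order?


List is sorted: [9, 9, 10, 17, 20, 23, 50]
We need the leftmost position where 4 can be inserted, i.e. the first index whose element is >= 4 (or the end of the list if none is).
Binary search with low=0, high=7 (0-based indices):
  low=0, high=7, mid=3: a[3]=17 >= 4, so high = 3
  low=0, high=3, mid=1: a[1]=9 >= 4, so high = 1
  low=0, high=1, mid=0: a[0]=9 >= 4, so high = 0
Now low = high = 0, so the insertion index is 0.
Final answer: 0


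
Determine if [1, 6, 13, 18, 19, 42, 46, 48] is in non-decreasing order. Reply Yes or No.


Check consecutive pairs:
  1 <= 6? True
  6 <= 13? True
  13 <= 18? True
  18 <= 19? True
  19 <= 42? True
  42 <= 46? True
  46 <= 48? True
Every consecutive pair is in order, so the list is non-decreasing.
Final answer: Yes


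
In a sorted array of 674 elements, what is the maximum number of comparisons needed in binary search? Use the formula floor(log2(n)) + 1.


Binary search halves the search space each step.
Maximum comparisons = floor(log2(674)) + 1
log2(674) = 9.3966
floor(log2(674)) = 9, so 9 + 1 = 10
Final answer: 10


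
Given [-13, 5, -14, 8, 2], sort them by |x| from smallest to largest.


Compute absolute values:
  |-13| = 13
  |5| = 5
  |-14| = 14
  |8| = 8
  |2| = 2
Absolute values in increasing order: 2 < 5 < 8 < 13 < 14
Listing the original numbers in that order gives the answer.
Final answer: [2, 5, 8, -13, -14]


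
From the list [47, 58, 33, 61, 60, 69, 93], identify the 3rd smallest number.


Sort ascending: [33, 47, 58, 60, 61, 69, 93]
The 3rd element (1-indexed) is at index 2.
Value = 58
Final answer: 58


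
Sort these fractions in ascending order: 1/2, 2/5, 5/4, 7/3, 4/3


Convert to decimal for comparison:
  1/2 = 0.5
  2/5 = 0.4
  5/4 = 1.25
  7/3 = 2.3333
  4/3 = 1.3333
Decimals in increasing order: 0.4 < 0.5 < 1.25 < 1.3333 < 2.3333
Writing each back as its fraction gives the sorted order.
Final answer: 2/5, 1/2, 5/4, 4/3, 7/3


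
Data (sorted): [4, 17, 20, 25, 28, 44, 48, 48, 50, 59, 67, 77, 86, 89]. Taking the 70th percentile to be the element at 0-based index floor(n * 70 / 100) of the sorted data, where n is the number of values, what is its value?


The dataset has n = 14 elements.
Index = floor(14 * 70 / 100) = floor(980 / 100) = floor(9.8) = 9
Counting from index 0 in the sorted data, the element at index 9 is 59.
Final answer: 59
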